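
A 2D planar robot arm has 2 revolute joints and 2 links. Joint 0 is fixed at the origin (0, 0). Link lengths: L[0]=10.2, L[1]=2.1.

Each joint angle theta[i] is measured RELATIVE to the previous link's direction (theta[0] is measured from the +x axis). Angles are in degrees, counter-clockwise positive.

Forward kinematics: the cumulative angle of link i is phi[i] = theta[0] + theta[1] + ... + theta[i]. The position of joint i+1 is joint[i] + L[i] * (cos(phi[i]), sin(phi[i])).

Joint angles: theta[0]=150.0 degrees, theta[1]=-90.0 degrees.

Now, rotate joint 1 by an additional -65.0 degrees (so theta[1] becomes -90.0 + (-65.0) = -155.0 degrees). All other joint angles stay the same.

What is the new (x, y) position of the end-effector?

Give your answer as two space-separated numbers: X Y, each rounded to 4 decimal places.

Answer: -6.7415 4.9170

Derivation:
joint[0] = (0.0000, 0.0000)  (base)
link 0: phi[0] = 150 = 150 deg
  cos(150 deg) = -0.8660, sin(150 deg) = 0.5000
  joint[1] = (0.0000, 0.0000) + 10.2 * (-0.8660, 0.5000) = (0.0000 + -8.8335, 0.0000 + 5.1000) = (-8.8335, 5.1000)
link 1: phi[1] = 150 + -155 = -5 deg
  cos(-5 deg) = 0.9962, sin(-5 deg) = -0.0872
  joint[2] = (-8.8335, 5.1000) + 2.1 * (0.9962, -0.0872) = (-8.8335 + 2.0920, 5.1000 + -0.1830) = (-6.7415, 4.9170)
End effector: (-6.7415, 4.9170)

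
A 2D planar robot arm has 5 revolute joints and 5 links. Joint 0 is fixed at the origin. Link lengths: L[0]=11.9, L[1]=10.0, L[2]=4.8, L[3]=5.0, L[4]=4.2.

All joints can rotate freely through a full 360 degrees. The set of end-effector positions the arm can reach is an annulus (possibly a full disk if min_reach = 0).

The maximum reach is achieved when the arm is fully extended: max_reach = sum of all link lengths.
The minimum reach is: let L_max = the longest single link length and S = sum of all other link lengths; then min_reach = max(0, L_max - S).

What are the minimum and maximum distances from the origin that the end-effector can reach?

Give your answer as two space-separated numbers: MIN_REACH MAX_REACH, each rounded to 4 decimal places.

Answer: 0.0000 35.9000

Derivation:
Link lengths: [11.9, 10.0, 4.8, 5.0, 4.2]
max_reach = 11.9 + 10 + 4.8 + 5 + 4.2 = 35.9
L_max = max([11.9, 10.0, 4.8, 5.0, 4.2]) = 11.9
S (sum of others) = 35.9 - 11.9 = 24
min_reach = max(0, 11.9 - 24) = max(0, -12.1) = 0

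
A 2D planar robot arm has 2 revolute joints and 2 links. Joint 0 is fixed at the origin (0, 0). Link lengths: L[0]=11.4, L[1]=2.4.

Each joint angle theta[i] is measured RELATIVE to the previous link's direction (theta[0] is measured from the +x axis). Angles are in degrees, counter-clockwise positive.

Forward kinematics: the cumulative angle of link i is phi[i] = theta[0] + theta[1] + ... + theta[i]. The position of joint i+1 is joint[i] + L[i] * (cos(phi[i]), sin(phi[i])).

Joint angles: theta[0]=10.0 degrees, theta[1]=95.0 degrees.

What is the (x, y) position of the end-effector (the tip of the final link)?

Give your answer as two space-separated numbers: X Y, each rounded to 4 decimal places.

joint[0] = (0.0000, 0.0000)  (base)
link 0: phi[0] = 10 = 10 deg
  cos(10 deg) = 0.9848, sin(10 deg) = 0.1736
  joint[1] = (0.0000, 0.0000) + 11.4 * (0.9848, 0.1736) = (0.0000 + 11.2268, 0.0000 + 1.9796) = (11.2268, 1.9796)
link 1: phi[1] = 10 + 95 = 105 deg
  cos(105 deg) = -0.2588, sin(105 deg) = 0.9659
  joint[2] = (11.2268, 1.9796) + 2.4 * (-0.2588, 0.9659) = (11.2268 + -0.6212, 1.9796 + 2.3182) = (10.6056, 4.2978)
End effector: (10.6056, 4.2978)

Answer: 10.6056 4.2978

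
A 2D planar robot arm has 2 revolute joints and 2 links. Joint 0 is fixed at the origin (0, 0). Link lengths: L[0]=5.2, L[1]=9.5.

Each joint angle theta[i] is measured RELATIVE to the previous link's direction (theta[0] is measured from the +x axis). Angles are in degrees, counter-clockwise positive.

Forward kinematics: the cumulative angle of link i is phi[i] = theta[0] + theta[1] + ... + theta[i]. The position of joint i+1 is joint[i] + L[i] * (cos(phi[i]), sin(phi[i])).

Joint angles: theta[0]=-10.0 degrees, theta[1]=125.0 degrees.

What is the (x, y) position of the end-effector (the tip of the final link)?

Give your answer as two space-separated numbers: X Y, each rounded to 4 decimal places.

joint[0] = (0.0000, 0.0000)  (base)
link 0: phi[0] = -10 = -10 deg
  cos(-10 deg) = 0.9848, sin(-10 deg) = -0.1736
  joint[1] = (0.0000, 0.0000) + 5.2 * (0.9848, -0.1736) = (0.0000 + 5.1210, 0.0000 + -0.9030) = (5.1210, -0.9030)
link 1: phi[1] = -10 + 125 = 115 deg
  cos(115 deg) = -0.4226, sin(115 deg) = 0.9063
  joint[2] = (5.1210, -0.9030) + 9.5 * (-0.4226, 0.9063) = (5.1210 + -4.0149, -0.9030 + 8.6099) = (1.1061, 7.7070)
End effector: (1.1061, 7.7070)

Answer: 1.1061 7.7070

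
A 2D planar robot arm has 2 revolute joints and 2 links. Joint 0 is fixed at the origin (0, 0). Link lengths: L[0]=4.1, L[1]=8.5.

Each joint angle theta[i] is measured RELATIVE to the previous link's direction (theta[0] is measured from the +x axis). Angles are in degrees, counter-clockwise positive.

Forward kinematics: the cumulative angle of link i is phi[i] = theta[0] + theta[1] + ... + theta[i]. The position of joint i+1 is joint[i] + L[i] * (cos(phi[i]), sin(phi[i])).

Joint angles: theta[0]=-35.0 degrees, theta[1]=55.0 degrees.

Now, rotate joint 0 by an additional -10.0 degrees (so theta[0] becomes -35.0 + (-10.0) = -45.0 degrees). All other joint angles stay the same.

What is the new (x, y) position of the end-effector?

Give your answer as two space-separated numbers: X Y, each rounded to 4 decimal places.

Answer: 11.2700 -1.4231

Derivation:
joint[0] = (0.0000, 0.0000)  (base)
link 0: phi[0] = -45 = -45 deg
  cos(-45 deg) = 0.7071, sin(-45 deg) = -0.7071
  joint[1] = (0.0000, 0.0000) + 4.1 * (0.7071, -0.7071) = (0.0000 + 2.8991, 0.0000 + -2.8991) = (2.8991, -2.8991)
link 1: phi[1] = -45 + 55 = 10 deg
  cos(10 deg) = 0.9848, sin(10 deg) = 0.1736
  joint[2] = (2.8991, -2.8991) + 8.5 * (0.9848, 0.1736) = (2.8991 + 8.3709, -2.8991 + 1.4760) = (11.2700, -1.4231)
End effector: (11.2700, -1.4231)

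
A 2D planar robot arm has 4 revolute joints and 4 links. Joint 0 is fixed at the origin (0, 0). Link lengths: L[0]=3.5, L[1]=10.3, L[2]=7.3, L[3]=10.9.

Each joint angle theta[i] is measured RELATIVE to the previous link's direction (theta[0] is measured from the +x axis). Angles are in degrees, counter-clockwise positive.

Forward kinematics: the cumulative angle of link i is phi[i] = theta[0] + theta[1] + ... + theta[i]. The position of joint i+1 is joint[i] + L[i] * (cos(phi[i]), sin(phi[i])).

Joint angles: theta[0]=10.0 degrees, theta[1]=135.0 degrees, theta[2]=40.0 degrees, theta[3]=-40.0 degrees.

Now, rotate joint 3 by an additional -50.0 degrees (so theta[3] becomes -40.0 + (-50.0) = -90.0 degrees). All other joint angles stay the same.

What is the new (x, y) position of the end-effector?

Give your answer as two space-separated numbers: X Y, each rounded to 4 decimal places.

joint[0] = (0.0000, 0.0000)  (base)
link 0: phi[0] = 10 = 10 deg
  cos(10 deg) = 0.9848, sin(10 deg) = 0.1736
  joint[1] = (0.0000, 0.0000) + 3.5 * (0.9848, 0.1736) = (0.0000 + 3.4468, 0.0000 + 0.6078) = (3.4468, 0.6078)
link 1: phi[1] = 10 + 135 = 145 deg
  cos(145 deg) = -0.8192, sin(145 deg) = 0.5736
  joint[2] = (3.4468, 0.6078) + 10.3 * (-0.8192, 0.5736) = (3.4468 + -8.4373, 0.6078 + 5.9078) = (-4.9904, 6.5156)
link 2: phi[2] = 10 + 135 + 40 = 185 deg
  cos(185 deg) = -0.9962, sin(185 deg) = -0.0872
  joint[3] = (-4.9904, 6.5156) + 7.3 * (-0.9962, -0.0872) = (-4.9904 + -7.2722, 6.5156 + -0.6362) = (-12.2627, 5.8794)
link 3: phi[3] = 10 + 135 + 40 + -90 = 95 deg
  cos(95 deg) = -0.0872, sin(95 deg) = 0.9962
  joint[4] = (-12.2627, 5.8794) + 10.9 * (-0.0872, 0.9962) = (-12.2627 + -0.9500, 5.8794 + 10.8585) = (-13.2127, 16.7379)
End effector: (-13.2127, 16.7379)

Answer: -13.2127 16.7379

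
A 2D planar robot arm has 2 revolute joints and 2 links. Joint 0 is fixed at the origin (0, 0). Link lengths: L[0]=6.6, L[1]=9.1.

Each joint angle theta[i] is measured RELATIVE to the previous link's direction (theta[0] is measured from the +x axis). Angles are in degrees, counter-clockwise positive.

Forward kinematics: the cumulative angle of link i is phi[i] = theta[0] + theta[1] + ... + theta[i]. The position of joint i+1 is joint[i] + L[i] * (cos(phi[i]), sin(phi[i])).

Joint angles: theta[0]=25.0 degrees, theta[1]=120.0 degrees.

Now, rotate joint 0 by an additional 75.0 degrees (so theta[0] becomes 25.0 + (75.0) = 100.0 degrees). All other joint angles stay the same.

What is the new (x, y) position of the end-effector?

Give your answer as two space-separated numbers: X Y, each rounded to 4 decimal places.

Answer: -8.1171 0.6504

Derivation:
joint[0] = (0.0000, 0.0000)  (base)
link 0: phi[0] = 100 = 100 deg
  cos(100 deg) = -0.1736, sin(100 deg) = 0.9848
  joint[1] = (0.0000, 0.0000) + 6.6 * (-0.1736, 0.9848) = (0.0000 + -1.1461, 0.0000 + 6.4997) = (-1.1461, 6.4997)
link 1: phi[1] = 100 + 120 = 220 deg
  cos(220 deg) = -0.7660, sin(220 deg) = -0.6428
  joint[2] = (-1.1461, 6.4997) + 9.1 * (-0.7660, -0.6428) = (-1.1461 + -6.9710, 6.4997 + -5.8494) = (-8.1171, 0.6504)
End effector: (-8.1171, 0.6504)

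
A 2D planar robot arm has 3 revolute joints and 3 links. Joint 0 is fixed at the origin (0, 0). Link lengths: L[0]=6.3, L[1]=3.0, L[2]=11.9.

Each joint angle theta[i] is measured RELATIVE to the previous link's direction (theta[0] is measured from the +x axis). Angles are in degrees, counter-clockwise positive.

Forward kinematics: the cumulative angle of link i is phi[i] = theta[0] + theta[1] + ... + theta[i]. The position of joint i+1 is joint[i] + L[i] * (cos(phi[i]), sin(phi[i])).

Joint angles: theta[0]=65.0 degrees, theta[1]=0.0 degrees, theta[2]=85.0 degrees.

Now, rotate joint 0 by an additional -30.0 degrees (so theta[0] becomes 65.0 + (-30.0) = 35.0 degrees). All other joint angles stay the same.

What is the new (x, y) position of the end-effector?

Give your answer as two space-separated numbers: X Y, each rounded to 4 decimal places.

joint[0] = (0.0000, 0.0000)  (base)
link 0: phi[0] = 35 = 35 deg
  cos(35 deg) = 0.8192, sin(35 deg) = 0.5736
  joint[1] = (0.0000, 0.0000) + 6.3 * (0.8192, 0.5736) = (0.0000 + 5.1607, 0.0000 + 3.6135) = (5.1607, 3.6135)
link 1: phi[1] = 35 + 0 = 35 deg
  cos(35 deg) = 0.8192, sin(35 deg) = 0.5736
  joint[2] = (5.1607, 3.6135) + 3 * (0.8192, 0.5736) = (5.1607 + 2.4575, 3.6135 + 1.7207) = (7.6181, 5.3343)
link 2: phi[2] = 35 + 0 + 85 = 120 deg
  cos(120 deg) = -0.5000, sin(120 deg) = 0.8660
  joint[3] = (7.6181, 5.3343) + 11.9 * (-0.5000, 0.8660) = (7.6181 + -5.9500, 5.3343 + 10.3057) = (1.6681, 15.6400)
End effector: (1.6681, 15.6400)

Answer: 1.6681 15.6400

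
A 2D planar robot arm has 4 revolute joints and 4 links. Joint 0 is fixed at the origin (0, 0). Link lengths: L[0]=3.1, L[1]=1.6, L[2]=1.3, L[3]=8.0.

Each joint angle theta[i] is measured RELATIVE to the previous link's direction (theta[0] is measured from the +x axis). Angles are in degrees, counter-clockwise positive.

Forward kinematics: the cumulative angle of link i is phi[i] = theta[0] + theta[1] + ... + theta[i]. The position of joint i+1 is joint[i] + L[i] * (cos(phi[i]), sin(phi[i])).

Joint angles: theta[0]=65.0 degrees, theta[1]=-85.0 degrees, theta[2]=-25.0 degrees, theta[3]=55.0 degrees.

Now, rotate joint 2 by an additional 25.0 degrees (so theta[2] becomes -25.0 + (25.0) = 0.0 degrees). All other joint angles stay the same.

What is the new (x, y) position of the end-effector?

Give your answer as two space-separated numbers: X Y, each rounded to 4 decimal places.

Answer: 10.5884 6.4063

Derivation:
joint[0] = (0.0000, 0.0000)  (base)
link 0: phi[0] = 65 = 65 deg
  cos(65 deg) = 0.4226, sin(65 deg) = 0.9063
  joint[1] = (0.0000, 0.0000) + 3.1 * (0.4226, 0.9063) = (0.0000 + 1.3101, 0.0000 + 2.8096) = (1.3101, 2.8096)
link 1: phi[1] = 65 + -85 = -20 deg
  cos(-20 deg) = 0.9397, sin(-20 deg) = -0.3420
  joint[2] = (1.3101, 2.8096) + 1.6 * (0.9397, -0.3420) = (1.3101 + 1.5035, 2.8096 + -0.5472) = (2.8136, 2.2623)
link 2: phi[2] = 65 + -85 + 0 = -20 deg
  cos(-20 deg) = 0.9397, sin(-20 deg) = -0.3420
  joint[3] = (2.8136, 2.2623) + 1.3 * (0.9397, -0.3420) = (2.8136 + 1.2216, 2.2623 + -0.4446) = (4.0352, 1.8177)
link 3: phi[3] = 65 + -85 + 0 + 55 = 35 deg
  cos(35 deg) = 0.8192, sin(35 deg) = 0.5736
  joint[4] = (4.0352, 1.8177) + 8 * (0.8192, 0.5736) = (4.0352 + 6.5532, 1.8177 + 4.5886) = (10.5884, 6.4063)
End effector: (10.5884, 6.4063)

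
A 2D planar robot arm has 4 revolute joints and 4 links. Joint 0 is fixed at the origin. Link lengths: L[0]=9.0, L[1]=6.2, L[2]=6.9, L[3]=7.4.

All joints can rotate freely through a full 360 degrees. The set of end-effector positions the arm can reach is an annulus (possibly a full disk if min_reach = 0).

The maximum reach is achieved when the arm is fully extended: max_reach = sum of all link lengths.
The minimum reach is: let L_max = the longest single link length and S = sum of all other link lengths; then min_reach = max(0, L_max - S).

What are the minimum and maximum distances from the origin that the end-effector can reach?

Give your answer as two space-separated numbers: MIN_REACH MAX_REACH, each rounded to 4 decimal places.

Answer: 0.0000 29.5000

Derivation:
Link lengths: [9.0, 6.2, 6.9, 7.4]
max_reach = 9 + 6.2 + 6.9 + 7.4 = 29.5
L_max = max([9.0, 6.2, 6.9, 7.4]) = 9
S (sum of others) = 29.5 - 9 = 20.5
min_reach = max(0, 9 - 20.5) = max(0, -11.5) = 0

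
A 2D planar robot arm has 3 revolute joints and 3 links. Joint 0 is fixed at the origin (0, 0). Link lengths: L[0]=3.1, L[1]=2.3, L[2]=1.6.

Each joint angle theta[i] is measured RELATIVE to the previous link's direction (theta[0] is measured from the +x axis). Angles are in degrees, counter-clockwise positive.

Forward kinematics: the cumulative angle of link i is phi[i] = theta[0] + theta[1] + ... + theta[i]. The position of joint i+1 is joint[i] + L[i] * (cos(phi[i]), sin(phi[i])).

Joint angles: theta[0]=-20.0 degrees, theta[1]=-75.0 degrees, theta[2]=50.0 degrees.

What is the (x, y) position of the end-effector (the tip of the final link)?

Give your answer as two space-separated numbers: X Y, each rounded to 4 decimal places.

joint[0] = (0.0000, 0.0000)  (base)
link 0: phi[0] = -20 = -20 deg
  cos(-20 deg) = 0.9397, sin(-20 deg) = -0.3420
  joint[1] = (0.0000, 0.0000) + 3.1 * (0.9397, -0.3420) = (0.0000 + 2.9130, 0.0000 + -1.0603) = (2.9130, -1.0603)
link 1: phi[1] = -20 + -75 = -95 deg
  cos(-95 deg) = -0.0872, sin(-95 deg) = -0.9962
  joint[2] = (2.9130, -1.0603) + 2.3 * (-0.0872, -0.9962) = (2.9130 + -0.2005, -1.0603 + -2.2912) = (2.7126, -3.3515)
link 2: phi[2] = -20 + -75 + 50 = -45 deg
  cos(-45 deg) = 0.7071, sin(-45 deg) = -0.7071
  joint[3] = (2.7126, -3.3515) + 1.6 * (0.7071, -0.7071) = (2.7126 + 1.1314, -3.3515 + -1.1314) = (3.8440, -4.4829)
End effector: (3.8440, -4.4829)

Answer: 3.8440 -4.4829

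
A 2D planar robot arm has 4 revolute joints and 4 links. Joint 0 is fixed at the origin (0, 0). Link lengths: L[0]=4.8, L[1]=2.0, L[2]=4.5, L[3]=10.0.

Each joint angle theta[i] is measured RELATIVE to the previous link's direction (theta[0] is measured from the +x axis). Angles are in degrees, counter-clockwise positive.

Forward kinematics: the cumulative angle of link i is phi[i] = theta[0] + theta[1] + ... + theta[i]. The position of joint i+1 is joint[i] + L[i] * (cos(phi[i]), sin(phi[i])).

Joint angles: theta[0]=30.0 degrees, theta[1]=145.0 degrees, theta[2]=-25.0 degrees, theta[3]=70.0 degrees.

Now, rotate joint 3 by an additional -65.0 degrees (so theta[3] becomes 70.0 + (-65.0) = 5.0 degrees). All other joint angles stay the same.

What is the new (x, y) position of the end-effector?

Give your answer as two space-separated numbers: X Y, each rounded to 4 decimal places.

joint[0] = (0.0000, 0.0000)  (base)
link 0: phi[0] = 30 = 30 deg
  cos(30 deg) = 0.8660, sin(30 deg) = 0.5000
  joint[1] = (0.0000, 0.0000) + 4.8 * (0.8660, 0.5000) = (0.0000 + 4.1569, 0.0000 + 2.4000) = (4.1569, 2.4000)
link 1: phi[1] = 30 + 145 = 175 deg
  cos(175 deg) = -0.9962, sin(175 deg) = 0.0872
  joint[2] = (4.1569, 2.4000) + 2 * (-0.9962, 0.0872) = (4.1569 + -1.9924, 2.4000 + 0.1743) = (2.1645, 2.5743)
link 2: phi[2] = 30 + 145 + -25 = 150 deg
  cos(150 deg) = -0.8660, sin(150 deg) = 0.5000
  joint[3] = (2.1645, 2.5743) + 4.5 * (-0.8660, 0.5000) = (2.1645 + -3.8971, 2.5743 + 2.2500) = (-1.7326, 4.8243)
link 3: phi[3] = 30 + 145 + -25 + 5 = 155 deg
  cos(155 deg) = -0.9063, sin(155 deg) = 0.4226
  joint[4] = (-1.7326, 4.8243) + 10 * (-0.9063, 0.4226) = (-1.7326 + -9.0631, 4.8243 + 4.2262) = (-10.7957, 9.0505)
End effector: (-10.7957, 9.0505)

Answer: -10.7957 9.0505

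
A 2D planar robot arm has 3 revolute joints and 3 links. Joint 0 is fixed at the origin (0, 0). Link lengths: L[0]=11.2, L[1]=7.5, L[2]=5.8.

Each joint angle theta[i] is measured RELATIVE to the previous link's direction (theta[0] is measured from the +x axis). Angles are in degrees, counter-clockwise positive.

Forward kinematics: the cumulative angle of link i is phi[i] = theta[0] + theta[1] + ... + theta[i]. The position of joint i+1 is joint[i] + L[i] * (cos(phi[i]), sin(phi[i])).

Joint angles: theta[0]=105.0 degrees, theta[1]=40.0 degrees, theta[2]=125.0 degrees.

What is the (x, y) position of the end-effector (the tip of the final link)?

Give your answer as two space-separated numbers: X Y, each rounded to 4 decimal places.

joint[0] = (0.0000, 0.0000)  (base)
link 0: phi[0] = 105 = 105 deg
  cos(105 deg) = -0.2588, sin(105 deg) = 0.9659
  joint[1] = (0.0000, 0.0000) + 11.2 * (-0.2588, 0.9659) = (0.0000 + -2.8988, 0.0000 + 10.8184) = (-2.8988, 10.8184)
link 1: phi[1] = 105 + 40 = 145 deg
  cos(145 deg) = -0.8192, sin(145 deg) = 0.5736
  joint[2] = (-2.8988, 10.8184) + 7.5 * (-0.8192, 0.5736) = (-2.8988 + -6.1436, 10.8184 + 4.3018) = (-9.0424, 15.1202)
link 2: phi[2] = 105 + 40 + 125 = 270 deg
  cos(270 deg) = -0.0000, sin(270 deg) = -1.0000
  joint[3] = (-9.0424, 15.1202) + 5.8 * (-0.0000, -1.0000) = (-9.0424 + -0.0000, 15.1202 + -5.8000) = (-9.0424, 9.3202)
End effector: (-9.0424, 9.3202)

Answer: -9.0424 9.3202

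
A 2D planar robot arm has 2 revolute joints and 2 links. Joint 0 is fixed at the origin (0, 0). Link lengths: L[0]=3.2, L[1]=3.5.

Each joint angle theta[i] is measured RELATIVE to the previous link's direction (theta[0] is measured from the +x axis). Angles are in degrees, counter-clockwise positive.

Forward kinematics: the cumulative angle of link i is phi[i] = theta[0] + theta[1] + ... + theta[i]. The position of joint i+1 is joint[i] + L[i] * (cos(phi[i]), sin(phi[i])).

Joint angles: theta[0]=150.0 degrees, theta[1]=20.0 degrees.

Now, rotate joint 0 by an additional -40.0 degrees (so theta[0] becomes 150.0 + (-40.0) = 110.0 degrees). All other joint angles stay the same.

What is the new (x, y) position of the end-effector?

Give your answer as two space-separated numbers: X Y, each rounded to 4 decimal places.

Answer: -3.3442 5.6882

Derivation:
joint[0] = (0.0000, 0.0000)  (base)
link 0: phi[0] = 110 = 110 deg
  cos(110 deg) = -0.3420, sin(110 deg) = 0.9397
  joint[1] = (0.0000, 0.0000) + 3.2 * (-0.3420, 0.9397) = (0.0000 + -1.0945, 0.0000 + 3.0070) = (-1.0945, 3.0070)
link 1: phi[1] = 110 + 20 = 130 deg
  cos(130 deg) = -0.6428, sin(130 deg) = 0.7660
  joint[2] = (-1.0945, 3.0070) + 3.5 * (-0.6428, 0.7660) = (-1.0945 + -2.2498, 3.0070 + 2.6812) = (-3.3442, 5.6882)
End effector: (-3.3442, 5.6882)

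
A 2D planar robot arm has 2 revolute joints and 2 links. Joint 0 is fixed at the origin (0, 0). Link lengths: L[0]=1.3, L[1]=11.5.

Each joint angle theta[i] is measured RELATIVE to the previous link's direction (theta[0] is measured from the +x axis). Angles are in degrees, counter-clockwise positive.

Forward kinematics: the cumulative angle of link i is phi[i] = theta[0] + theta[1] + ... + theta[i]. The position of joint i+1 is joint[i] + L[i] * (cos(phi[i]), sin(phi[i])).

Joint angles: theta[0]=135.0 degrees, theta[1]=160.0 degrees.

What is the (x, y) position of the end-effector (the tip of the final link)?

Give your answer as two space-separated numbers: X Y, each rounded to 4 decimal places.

joint[0] = (0.0000, 0.0000)  (base)
link 0: phi[0] = 135 = 135 deg
  cos(135 deg) = -0.7071, sin(135 deg) = 0.7071
  joint[1] = (0.0000, 0.0000) + 1.3 * (-0.7071, 0.7071) = (0.0000 + -0.9192, 0.0000 + 0.9192) = (-0.9192, 0.9192)
link 1: phi[1] = 135 + 160 = 295 deg
  cos(295 deg) = 0.4226, sin(295 deg) = -0.9063
  joint[2] = (-0.9192, 0.9192) + 11.5 * (0.4226, -0.9063) = (-0.9192 + 4.8601, 0.9192 + -10.4225) = (3.9409, -9.5033)
End effector: (3.9409, -9.5033)

Answer: 3.9409 -9.5033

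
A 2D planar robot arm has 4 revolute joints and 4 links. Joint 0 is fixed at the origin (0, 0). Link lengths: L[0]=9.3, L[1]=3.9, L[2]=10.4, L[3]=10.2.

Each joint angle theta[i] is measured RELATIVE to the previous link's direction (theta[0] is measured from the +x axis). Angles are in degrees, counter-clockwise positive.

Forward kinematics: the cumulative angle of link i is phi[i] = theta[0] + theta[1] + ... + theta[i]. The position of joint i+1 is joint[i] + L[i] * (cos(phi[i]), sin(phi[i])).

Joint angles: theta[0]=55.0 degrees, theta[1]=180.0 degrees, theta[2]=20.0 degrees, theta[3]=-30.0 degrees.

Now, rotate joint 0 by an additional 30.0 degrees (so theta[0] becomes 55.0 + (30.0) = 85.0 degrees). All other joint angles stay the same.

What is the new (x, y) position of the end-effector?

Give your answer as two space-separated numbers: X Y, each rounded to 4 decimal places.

Answer: 0.5224 -14.5186

Derivation:
joint[0] = (0.0000, 0.0000)  (base)
link 0: phi[0] = 85 = 85 deg
  cos(85 deg) = 0.0872, sin(85 deg) = 0.9962
  joint[1] = (0.0000, 0.0000) + 9.3 * (0.0872, 0.9962) = (0.0000 + 0.8105, 0.0000 + 9.2646) = (0.8105, 9.2646)
link 1: phi[1] = 85 + 180 = 265 deg
  cos(265 deg) = -0.0872, sin(265 deg) = -0.9962
  joint[2] = (0.8105, 9.2646) + 3.9 * (-0.0872, -0.9962) = (0.8105 + -0.3399, 9.2646 + -3.8852) = (0.4706, 5.3795)
link 2: phi[2] = 85 + 180 + 20 = 285 deg
  cos(285 deg) = 0.2588, sin(285 deg) = -0.9659
  joint[3] = (0.4706, 5.3795) + 10.4 * (0.2588, -0.9659) = (0.4706 + 2.6917, 5.3795 + -10.0456) = (3.1624, -4.6662)
link 3: phi[3] = 85 + 180 + 20 + -30 = 255 deg
  cos(255 deg) = -0.2588, sin(255 deg) = -0.9659
  joint[4] = (3.1624, -4.6662) + 10.2 * (-0.2588, -0.9659) = (3.1624 + -2.6400, -4.6662 + -9.8524) = (0.5224, -14.5186)
End effector: (0.5224, -14.5186)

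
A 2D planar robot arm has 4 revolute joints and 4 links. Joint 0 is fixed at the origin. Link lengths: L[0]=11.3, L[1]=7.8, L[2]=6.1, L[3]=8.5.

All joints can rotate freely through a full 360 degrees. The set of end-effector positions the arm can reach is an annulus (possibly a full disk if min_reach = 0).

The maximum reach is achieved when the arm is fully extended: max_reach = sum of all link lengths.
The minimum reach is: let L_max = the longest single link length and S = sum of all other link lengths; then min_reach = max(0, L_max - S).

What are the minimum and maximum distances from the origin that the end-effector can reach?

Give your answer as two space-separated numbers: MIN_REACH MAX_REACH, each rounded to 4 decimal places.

Link lengths: [11.3, 7.8, 6.1, 8.5]
max_reach = 11.3 + 7.8 + 6.1 + 8.5 = 33.7
L_max = max([11.3, 7.8, 6.1, 8.5]) = 11.3
S (sum of others) = 33.7 - 11.3 = 22.4
min_reach = max(0, 11.3 - 22.4) = max(0, -11.1) = 0

Answer: 0.0000 33.7000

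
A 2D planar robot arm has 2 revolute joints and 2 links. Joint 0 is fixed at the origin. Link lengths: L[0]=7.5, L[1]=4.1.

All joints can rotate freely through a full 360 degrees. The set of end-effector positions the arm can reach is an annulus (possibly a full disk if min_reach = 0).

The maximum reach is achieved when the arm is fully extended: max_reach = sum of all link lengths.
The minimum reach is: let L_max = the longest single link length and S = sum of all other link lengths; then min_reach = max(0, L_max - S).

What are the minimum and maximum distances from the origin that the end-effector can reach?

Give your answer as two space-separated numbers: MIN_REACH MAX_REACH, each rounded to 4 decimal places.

Link lengths: [7.5, 4.1]
max_reach = 7.5 + 4.1 = 11.6
L_max = max([7.5, 4.1]) = 7.5
S (sum of others) = 11.6 - 7.5 = 4.1
min_reach = max(0, 7.5 - 4.1) = max(0, 3.4) = 3.4

Answer: 3.4000 11.6000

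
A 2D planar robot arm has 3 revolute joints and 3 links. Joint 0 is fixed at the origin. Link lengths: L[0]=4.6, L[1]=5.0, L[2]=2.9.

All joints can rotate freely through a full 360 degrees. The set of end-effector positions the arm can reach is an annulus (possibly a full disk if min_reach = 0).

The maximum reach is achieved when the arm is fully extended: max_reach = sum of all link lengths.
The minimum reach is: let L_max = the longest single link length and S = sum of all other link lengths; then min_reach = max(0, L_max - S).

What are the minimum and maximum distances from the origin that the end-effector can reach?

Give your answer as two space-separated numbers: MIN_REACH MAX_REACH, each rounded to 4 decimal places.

Link lengths: [4.6, 5.0, 2.9]
max_reach = 4.6 + 5 + 2.9 = 12.5
L_max = max([4.6, 5.0, 2.9]) = 5
S (sum of others) = 12.5 - 5 = 7.5
min_reach = max(0, 5 - 7.5) = max(0, -2.5) = 0

Answer: 0.0000 12.5000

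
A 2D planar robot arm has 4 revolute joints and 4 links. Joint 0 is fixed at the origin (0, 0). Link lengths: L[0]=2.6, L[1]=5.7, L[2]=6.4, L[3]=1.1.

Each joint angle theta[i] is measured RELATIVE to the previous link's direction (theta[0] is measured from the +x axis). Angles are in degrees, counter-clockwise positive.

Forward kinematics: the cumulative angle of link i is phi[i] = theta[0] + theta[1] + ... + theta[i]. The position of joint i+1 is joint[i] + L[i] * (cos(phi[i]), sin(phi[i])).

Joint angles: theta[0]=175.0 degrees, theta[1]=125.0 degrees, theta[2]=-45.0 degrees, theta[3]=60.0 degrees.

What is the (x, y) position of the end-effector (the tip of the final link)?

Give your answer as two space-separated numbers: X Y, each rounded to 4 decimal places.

Answer: -0.6187 -11.6695

Derivation:
joint[0] = (0.0000, 0.0000)  (base)
link 0: phi[0] = 175 = 175 deg
  cos(175 deg) = -0.9962, sin(175 deg) = 0.0872
  joint[1] = (0.0000, 0.0000) + 2.6 * (-0.9962, 0.0872) = (0.0000 + -2.5901, 0.0000 + 0.2266) = (-2.5901, 0.2266)
link 1: phi[1] = 175 + 125 = 300 deg
  cos(300 deg) = 0.5000, sin(300 deg) = -0.8660
  joint[2] = (-2.5901, 0.2266) + 5.7 * (0.5000, -0.8660) = (-2.5901 + 2.8500, 0.2266 + -4.9363) = (0.2599, -4.7097)
link 2: phi[2] = 175 + 125 + -45 = 255 deg
  cos(255 deg) = -0.2588, sin(255 deg) = -0.9659
  joint[3] = (0.2599, -4.7097) + 6.4 * (-0.2588, -0.9659) = (0.2599 + -1.6564, -4.7097 + -6.1819) = (-1.3965, -10.8917)
link 3: phi[3] = 175 + 125 + -45 + 60 = 315 deg
  cos(315 deg) = 0.7071, sin(315 deg) = -0.7071
  joint[4] = (-1.3965, -10.8917) + 1.1 * (0.7071, -0.7071) = (-1.3965 + 0.7778, -10.8917 + -0.7778) = (-0.6187, -11.6695)
End effector: (-0.6187, -11.6695)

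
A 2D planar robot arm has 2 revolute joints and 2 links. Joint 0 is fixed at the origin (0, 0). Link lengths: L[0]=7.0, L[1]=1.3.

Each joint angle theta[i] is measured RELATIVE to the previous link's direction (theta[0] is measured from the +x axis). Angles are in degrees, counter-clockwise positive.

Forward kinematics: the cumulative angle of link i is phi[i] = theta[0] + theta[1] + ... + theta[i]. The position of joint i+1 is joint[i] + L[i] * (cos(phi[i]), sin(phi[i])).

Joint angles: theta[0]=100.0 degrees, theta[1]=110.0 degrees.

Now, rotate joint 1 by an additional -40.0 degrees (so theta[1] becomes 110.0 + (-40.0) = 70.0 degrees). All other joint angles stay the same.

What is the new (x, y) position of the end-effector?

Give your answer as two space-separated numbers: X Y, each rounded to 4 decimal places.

Answer: -2.4958 7.1194

Derivation:
joint[0] = (0.0000, 0.0000)  (base)
link 0: phi[0] = 100 = 100 deg
  cos(100 deg) = -0.1736, sin(100 deg) = 0.9848
  joint[1] = (0.0000, 0.0000) + 7 * (-0.1736, 0.9848) = (0.0000 + -1.2155, 0.0000 + 6.8937) = (-1.2155, 6.8937)
link 1: phi[1] = 100 + 70 = 170 deg
  cos(170 deg) = -0.9848, sin(170 deg) = 0.1736
  joint[2] = (-1.2155, 6.8937) + 1.3 * (-0.9848, 0.1736) = (-1.2155 + -1.2803, 6.8937 + 0.2257) = (-2.4958, 7.1194)
End effector: (-2.4958, 7.1194)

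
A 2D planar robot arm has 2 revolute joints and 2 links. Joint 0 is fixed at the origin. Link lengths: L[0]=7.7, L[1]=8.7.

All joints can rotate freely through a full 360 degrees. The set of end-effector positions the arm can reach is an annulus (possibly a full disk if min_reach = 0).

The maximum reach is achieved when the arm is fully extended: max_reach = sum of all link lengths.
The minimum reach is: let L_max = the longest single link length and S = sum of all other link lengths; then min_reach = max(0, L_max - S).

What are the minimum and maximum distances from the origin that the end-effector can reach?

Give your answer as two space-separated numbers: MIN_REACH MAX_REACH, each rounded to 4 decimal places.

Answer: 1.0000 16.4000

Derivation:
Link lengths: [7.7, 8.7]
max_reach = 7.7 + 8.7 = 16.4
L_max = max([7.7, 8.7]) = 8.7
S (sum of others) = 16.4 - 8.7 = 7.7
min_reach = max(0, 8.7 - 7.7) = max(0, 1) = 1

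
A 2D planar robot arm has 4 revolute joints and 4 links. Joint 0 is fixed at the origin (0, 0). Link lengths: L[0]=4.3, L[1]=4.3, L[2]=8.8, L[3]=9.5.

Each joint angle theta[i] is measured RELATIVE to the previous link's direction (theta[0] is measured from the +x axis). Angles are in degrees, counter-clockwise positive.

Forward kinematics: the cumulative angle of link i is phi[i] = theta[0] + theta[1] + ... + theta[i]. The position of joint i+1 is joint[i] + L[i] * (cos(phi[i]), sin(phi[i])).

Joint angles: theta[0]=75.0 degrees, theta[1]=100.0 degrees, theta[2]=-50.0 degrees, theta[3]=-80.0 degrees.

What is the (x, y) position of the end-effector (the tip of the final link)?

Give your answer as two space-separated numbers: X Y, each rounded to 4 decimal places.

Answer: -1.5007 18.4543

Derivation:
joint[0] = (0.0000, 0.0000)  (base)
link 0: phi[0] = 75 = 75 deg
  cos(75 deg) = 0.2588, sin(75 deg) = 0.9659
  joint[1] = (0.0000, 0.0000) + 4.3 * (0.2588, 0.9659) = (0.0000 + 1.1129, 0.0000 + 4.1535) = (1.1129, 4.1535)
link 1: phi[1] = 75 + 100 = 175 deg
  cos(175 deg) = -0.9962, sin(175 deg) = 0.0872
  joint[2] = (1.1129, 4.1535) + 4.3 * (-0.9962, 0.0872) = (1.1129 + -4.2836, 4.1535 + 0.3748) = (-3.1707, 4.5283)
link 2: phi[2] = 75 + 100 + -50 = 125 deg
  cos(125 deg) = -0.5736, sin(125 deg) = 0.8192
  joint[3] = (-3.1707, 4.5283) + 8.8 * (-0.5736, 0.8192) = (-3.1707 + -5.0475, 4.5283 + 7.2085) = (-8.2182, 11.7368)
link 3: phi[3] = 75 + 100 + -50 + -80 = 45 deg
  cos(45 deg) = 0.7071, sin(45 deg) = 0.7071
  joint[4] = (-8.2182, 11.7368) + 9.5 * (0.7071, 0.7071) = (-8.2182 + 6.7175, 11.7368 + 6.7175) = (-1.5007, 18.4543)
End effector: (-1.5007, 18.4543)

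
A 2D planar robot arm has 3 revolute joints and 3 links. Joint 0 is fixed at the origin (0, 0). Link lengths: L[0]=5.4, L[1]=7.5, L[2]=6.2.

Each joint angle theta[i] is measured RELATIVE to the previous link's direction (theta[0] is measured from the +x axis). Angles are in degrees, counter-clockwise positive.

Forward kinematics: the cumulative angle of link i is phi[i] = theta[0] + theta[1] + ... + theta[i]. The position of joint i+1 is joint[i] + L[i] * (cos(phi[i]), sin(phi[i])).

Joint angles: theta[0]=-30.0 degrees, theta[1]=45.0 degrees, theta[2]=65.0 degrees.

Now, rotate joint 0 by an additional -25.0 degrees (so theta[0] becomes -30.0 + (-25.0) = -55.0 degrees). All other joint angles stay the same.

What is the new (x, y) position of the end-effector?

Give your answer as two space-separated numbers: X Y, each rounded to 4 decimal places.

joint[0] = (0.0000, 0.0000)  (base)
link 0: phi[0] = -55 = -55 deg
  cos(-55 deg) = 0.5736, sin(-55 deg) = -0.8192
  joint[1] = (0.0000, 0.0000) + 5.4 * (0.5736, -0.8192) = (0.0000 + 3.0973, 0.0000 + -4.4234) = (3.0973, -4.4234)
link 1: phi[1] = -55 + 45 = -10 deg
  cos(-10 deg) = 0.9848, sin(-10 deg) = -0.1736
  joint[2] = (3.0973, -4.4234) + 7.5 * (0.9848, -0.1736) = (3.0973 + 7.3861, -4.4234 + -1.3024) = (10.4834, -5.7258)
link 2: phi[2] = -55 + 45 + 65 = 55 deg
  cos(55 deg) = 0.5736, sin(55 deg) = 0.8192
  joint[3] = (10.4834, -5.7258) + 6.2 * (0.5736, 0.8192) = (10.4834 + 3.5562, -5.7258 + 5.0787) = (14.0395, -0.6470)
End effector: (14.0395, -0.6470)

Answer: 14.0395 -0.6470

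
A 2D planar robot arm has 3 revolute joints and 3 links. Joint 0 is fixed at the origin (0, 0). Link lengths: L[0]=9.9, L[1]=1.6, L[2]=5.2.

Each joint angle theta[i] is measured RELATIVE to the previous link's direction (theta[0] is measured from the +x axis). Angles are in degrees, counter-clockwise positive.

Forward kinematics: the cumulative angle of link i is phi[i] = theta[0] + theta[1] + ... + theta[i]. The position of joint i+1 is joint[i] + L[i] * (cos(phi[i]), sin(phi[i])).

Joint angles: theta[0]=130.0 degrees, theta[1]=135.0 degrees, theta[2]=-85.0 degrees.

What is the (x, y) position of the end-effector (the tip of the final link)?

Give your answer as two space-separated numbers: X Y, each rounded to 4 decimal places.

Answer: -11.7030 5.9899

Derivation:
joint[0] = (0.0000, 0.0000)  (base)
link 0: phi[0] = 130 = 130 deg
  cos(130 deg) = -0.6428, sin(130 deg) = 0.7660
  joint[1] = (0.0000, 0.0000) + 9.9 * (-0.6428, 0.7660) = (0.0000 + -6.3636, 0.0000 + 7.5838) = (-6.3636, 7.5838)
link 1: phi[1] = 130 + 135 = 265 deg
  cos(265 deg) = -0.0872, sin(265 deg) = -0.9962
  joint[2] = (-6.3636, 7.5838) + 1.6 * (-0.0872, -0.9962) = (-6.3636 + -0.1394, 7.5838 + -1.5939) = (-6.5030, 5.9899)
link 2: phi[2] = 130 + 135 + -85 = 180 deg
  cos(180 deg) = -1.0000, sin(180 deg) = 0.0000
  joint[3] = (-6.5030, 5.9899) + 5.2 * (-1.0000, 0.0000) = (-6.5030 + -5.2000, 5.9899 + 0.0000) = (-11.7030, 5.9899)
End effector: (-11.7030, 5.9899)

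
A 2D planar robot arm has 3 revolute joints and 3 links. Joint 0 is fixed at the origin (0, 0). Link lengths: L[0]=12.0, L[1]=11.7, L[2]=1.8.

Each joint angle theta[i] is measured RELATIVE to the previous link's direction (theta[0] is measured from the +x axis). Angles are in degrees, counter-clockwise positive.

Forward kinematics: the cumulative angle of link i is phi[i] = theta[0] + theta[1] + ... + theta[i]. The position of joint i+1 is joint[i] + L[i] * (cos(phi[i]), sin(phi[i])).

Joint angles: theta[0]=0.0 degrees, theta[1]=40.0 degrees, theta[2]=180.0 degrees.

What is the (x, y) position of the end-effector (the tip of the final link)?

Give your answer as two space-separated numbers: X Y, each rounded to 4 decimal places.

joint[0] = (0.0000, 0.0000)  (base)
link 0: phi[0] = 0 = 0 deg
  cos(0 deg) = 1.0000, sin(0 deg) = 0.0000
  joint[1] = (0.0000, 0.0000) + 12 * (1.0000, 0.0000) = (0.0000 + 12.0000, 0.0000 + 0.0000) = (12.0000, 0.0000)
link 1: phi[1] = 0 + 40 = 40 deg
  cos(40 deg) = 0.7660, sin(40 deg) = 0.6428
  joint[2] = (12.0000, 0.0000) + 11.7 * (0.7660, 0.6428) = (12.0000 + 8.9627, 0.0000 + 7.5206) = (20.9627, 7.5206)
link 2: phi[2] = 0 + 40 + 180 = 220 deg
  cos(220 deg) = -0.7660, sin(220 deg) = -0.6428
  joint[3] = (20.9627, 7.5206) + 1.8 * (-0.7660, -0.6428) = (20.9627 + -1.3789, 7.5206 + -1.1570) = (19.5838, 6.3636)
End effector: (19.5838, 6.3636)

Answer: 19.5838 6.3636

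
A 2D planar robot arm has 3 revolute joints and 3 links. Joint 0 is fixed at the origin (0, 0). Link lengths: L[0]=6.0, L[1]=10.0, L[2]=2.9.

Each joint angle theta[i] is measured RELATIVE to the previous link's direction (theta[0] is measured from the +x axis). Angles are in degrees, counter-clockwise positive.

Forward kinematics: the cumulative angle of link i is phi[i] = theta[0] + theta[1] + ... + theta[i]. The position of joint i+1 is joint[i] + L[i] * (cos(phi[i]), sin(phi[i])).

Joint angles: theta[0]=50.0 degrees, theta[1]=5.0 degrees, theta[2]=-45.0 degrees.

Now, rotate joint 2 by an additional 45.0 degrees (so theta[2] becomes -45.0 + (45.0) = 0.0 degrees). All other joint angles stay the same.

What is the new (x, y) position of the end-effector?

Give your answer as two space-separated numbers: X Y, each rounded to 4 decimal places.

Answer: 11.2559 15.1633

Derivation:
joint[0] = (0.0000, 0.0000)  (base)
link 0: phi[0] = 50 = 50 deg
  cos(50 deg) = 0.6428, sin(50 deg) = 0.7660
  joint[1] = (0.0000, 0.0000) + 6 * (0.6428, 0.7660) = (0.0000 + 3.8567, 0.0000 + 4.5963) = (3.8567, 4.5963)
link 1: phi[1] = 50 + 5 = 55 deg
  cos(55 deg) = 0.5736, sin(55 deg) = 0.8192
  joint[2] = (3.8567, 4.5963) + 10 * (0.5736, 0.8192) = (3.8567 + 5.7358, 4.5963 + 8.1915) = (9.5925, 12.7878)
link 2: phi[2] = 50 + 5 + 0 = 55 deg
  cos(55 deg) = 0.5736, sin(55 deg) = 0.8192
  joint[3] = (9.5925, 12.7878) + 2.9 * (0.5736, 0.8192) = (9.5925 + 1.6634, 12.7878 + 2.3755) = (11.2559, 15.1633)
End effector: (11.2559, 15.1633)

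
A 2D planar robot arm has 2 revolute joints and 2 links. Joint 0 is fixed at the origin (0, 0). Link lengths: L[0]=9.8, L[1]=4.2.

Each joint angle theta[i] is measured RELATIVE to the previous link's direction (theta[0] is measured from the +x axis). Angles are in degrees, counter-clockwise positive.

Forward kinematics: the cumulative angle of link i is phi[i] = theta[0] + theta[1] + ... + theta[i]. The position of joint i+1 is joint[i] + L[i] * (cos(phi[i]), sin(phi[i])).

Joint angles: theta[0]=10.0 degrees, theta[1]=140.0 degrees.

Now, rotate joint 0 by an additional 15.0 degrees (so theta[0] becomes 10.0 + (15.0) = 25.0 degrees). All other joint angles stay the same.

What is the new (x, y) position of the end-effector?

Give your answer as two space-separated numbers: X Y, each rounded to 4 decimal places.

Answer: 4.8249 5.2287

Derivation:
joint[0] = (0.0000, 0.0000)  (base)
link 0: phi[0] = 25 = 25 deg
  cos(25 deg) = 0.9063, sin(25 deg) = 0.4226
  joint[1] = (0.0000, 0.0000) + 9.8 * (0.9063, 0.4226) = (0.0000 + 8.8818, 0.0000 + 4.1417) = (8.8818, 4.1417)
link 1: phi[1] = 25 + 140 = 165 deg
  cos(165 deg) = -0.9659, sin(165 deg) = 0.2588
  joint[2] = (8.8818, 4.1417) + 4.2 * (-0.9659, 0.2588) = (8.8818 + -4.0569, 4.1417 + 1.0870) = (4.8249, 5.2287)
End effector: (4.8249, 5.2287)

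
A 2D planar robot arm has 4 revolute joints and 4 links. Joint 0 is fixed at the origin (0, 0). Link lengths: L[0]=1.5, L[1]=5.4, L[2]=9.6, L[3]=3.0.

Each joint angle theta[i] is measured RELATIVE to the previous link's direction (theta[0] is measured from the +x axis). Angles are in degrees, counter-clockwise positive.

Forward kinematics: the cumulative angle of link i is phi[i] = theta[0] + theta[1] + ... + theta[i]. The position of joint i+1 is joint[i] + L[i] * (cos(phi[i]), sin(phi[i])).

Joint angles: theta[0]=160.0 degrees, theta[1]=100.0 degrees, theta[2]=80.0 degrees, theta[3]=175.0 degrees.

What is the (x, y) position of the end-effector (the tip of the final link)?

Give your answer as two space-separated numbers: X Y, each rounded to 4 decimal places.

Answer: 3.9549 -6.8205

Derivation:
joint[0] = (0.0000, 0.0000)  (base)
link 0: phi[0] = 160 = 160 deg
  cos(160 deg) = -0.9397, sin(160 deg) = 0.3420
  joint[1] = (0.0000, 0.0000) + 1.5 * (-0.9397, 0.3420) = (0.0000 + -1.4095, 0.0000 + 0.5130) = (-1.4095, 0.5130)
link 1: phi[1] = 160 + 100 = 260 deg
  cos(260 deg) = -0.1736, sin(260 deg) = -0.9848
  joint[2] = (-1.4095, 0.5130) + 5.4 * (-0.1736, -0.9848) = (-1.4095 + -0.9377, 0.5130 + -5.3180) = (-2.3472, -4.8049)
link 2: phi[2] = 160 + 100 + 80 = 340 deg
  cos(340 deg) = 0.9397, sin(340 deg) = -0.3420
  joint[3] = (-2.3472, -4.8049) + 9.6 * (0.9397, -0.3420) = (-2.3472 + 9.0210, -4.8049 + -3.2834) = (6.6738, -8.0883)
link 3: phi[3] = 160 + 100 + 80 + 175 = 515 deg
  cos(515 deg) = -0.9063, sin(515 deg) = 0.4226
  joint[4] = (6.6738, -8.0883) + 3 * (-0.9063, 0.4226) = (6.6738 + -2.7189, -8.0883 + 1.2679) = (3.9549, -6.8205)
End effector: (3.9549, -6.8205)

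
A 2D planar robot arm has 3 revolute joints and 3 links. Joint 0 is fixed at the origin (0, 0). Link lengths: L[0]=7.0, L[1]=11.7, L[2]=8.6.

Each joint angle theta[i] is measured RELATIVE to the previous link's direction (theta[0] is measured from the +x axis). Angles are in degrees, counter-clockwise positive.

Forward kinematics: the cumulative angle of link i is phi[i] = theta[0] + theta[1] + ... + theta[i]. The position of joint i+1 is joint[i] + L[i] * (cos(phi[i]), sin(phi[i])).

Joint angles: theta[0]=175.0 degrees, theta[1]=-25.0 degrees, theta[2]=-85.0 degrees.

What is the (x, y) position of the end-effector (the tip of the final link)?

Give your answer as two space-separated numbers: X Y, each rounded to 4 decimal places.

Answer: -13.4713 14.2543

Derivation:
joint[0] = (0.0000, 0.0000)  (base)
link 0: phi[0] = 175 = 175 deg
  cos(175 deg) = -0.9962, sin(175 deg) = 0.0872
  joint[1] = (0.0000, 0.0000) + 7 * (-0.9962, 0.0872) = (0.0000 + -6.9734, 0.0000 + 0.6101) = (-6.9734, 0.6101)
link 1: phi[1] = 175 + -25 = 150 deg
  cos(150 deg) = -0.8660, sin(150 deg) = 0.5000
  joint[2] = (-6.9734, 0.6101) + 11.7 * (-0.8660, 0.5000) = (-6.9734 + -10.1325, 0.6101 + 5.8500) = (-17.1059, 6.4601)
link 2: phi[2] = 175 + -25 + -85 = 65 deg
  cos(65 deg) = 0.4226, sin(65 deg) = 0.9063
  joint[3] = (-17.1059, 6.4601) + 8.6 * (0.4226, 0.9063) = (-17.1059 + 3.6345, 6.4601 + 7.7942) = (-13.4713, 14.2543)
End effector: (-13.4713, 14.2543)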